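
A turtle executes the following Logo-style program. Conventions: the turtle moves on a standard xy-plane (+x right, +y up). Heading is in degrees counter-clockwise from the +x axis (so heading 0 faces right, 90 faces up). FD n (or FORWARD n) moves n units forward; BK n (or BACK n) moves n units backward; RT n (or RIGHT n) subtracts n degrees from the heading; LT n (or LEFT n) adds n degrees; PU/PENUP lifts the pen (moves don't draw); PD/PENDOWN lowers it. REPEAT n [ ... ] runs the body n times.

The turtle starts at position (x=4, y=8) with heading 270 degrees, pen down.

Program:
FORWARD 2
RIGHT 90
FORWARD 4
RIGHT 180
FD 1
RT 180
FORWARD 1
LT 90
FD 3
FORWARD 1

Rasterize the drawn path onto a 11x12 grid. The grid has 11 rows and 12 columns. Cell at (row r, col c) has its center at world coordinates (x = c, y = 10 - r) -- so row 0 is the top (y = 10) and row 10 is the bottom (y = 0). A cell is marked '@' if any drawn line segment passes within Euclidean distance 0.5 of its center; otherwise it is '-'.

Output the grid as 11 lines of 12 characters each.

Answer: ------------
------------
----@-------
----@-------
@@@@@-------
@-----------
@-----------
@-----------
@-----------
------------
------------

Derivation:
Segment 0: (4,8) -> (4,6)
Segment 1: (4,6) -> (-0,6)
Segment 2: (-0,6) -> (1,6)
Segment 3: (1,6) -> (-0,6)
Segment 4: (-0,6) -> (-0,3)
Segment 5: (-0,3) -> (-0,2)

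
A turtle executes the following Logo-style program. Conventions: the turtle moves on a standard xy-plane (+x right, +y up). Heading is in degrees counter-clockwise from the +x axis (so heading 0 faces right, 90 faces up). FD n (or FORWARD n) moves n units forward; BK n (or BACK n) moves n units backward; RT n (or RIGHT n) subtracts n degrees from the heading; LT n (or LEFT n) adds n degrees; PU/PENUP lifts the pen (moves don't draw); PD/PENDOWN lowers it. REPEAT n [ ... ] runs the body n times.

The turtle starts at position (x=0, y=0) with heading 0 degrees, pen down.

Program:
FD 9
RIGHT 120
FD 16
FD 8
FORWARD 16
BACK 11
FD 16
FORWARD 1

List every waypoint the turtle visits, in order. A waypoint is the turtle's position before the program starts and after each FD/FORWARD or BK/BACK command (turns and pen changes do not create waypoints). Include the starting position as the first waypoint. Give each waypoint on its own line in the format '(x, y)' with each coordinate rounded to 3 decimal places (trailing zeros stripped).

Answer: (0, 0)
(9, 0)
(1, -13.856)
(-3, -20.785)
(-11, -34.641)
(-5.5, -25.115)
(-13.5, -38.971)
(-14, -39.837)

Derivation:
Executing turtle program step by step:
Start: pos=(0,0), heading=0, pen down
FD 9: (0,0) -> (9,0) [heading=0, draw]
RT 120: heading 0 -> 240
FD 16: (9,0) -> (1,-13.856) [heading=240, draw]
FD 8: (1,-13.856) -> (-3,-20.785) [heading=240, draw]
FD 16: (-3,-20.785) -> (-11,-34.641) [heading=240, draw]
BK 11: (-11,-34.641) -> (-5.5,-25.115) [heading=240, draw]
FD 16: (-5.5,-25.115) -> (-13.5,-38.971) [heading=240, draw]
FD 1: (-13.5,-38.971) -> (-14,-39.837) [heading=240, draw]
Final: pos=(-14,-39.837), heading=240, 7 segment(s) drawn
Waypoints (8 total):
(0, 0)
(9, 0)
(1, -13.856)
(-3, -20.785)
(-11, -34.641)
(-5.5, -25.115)
(-13.5, -38.971)
(-14, -39.837)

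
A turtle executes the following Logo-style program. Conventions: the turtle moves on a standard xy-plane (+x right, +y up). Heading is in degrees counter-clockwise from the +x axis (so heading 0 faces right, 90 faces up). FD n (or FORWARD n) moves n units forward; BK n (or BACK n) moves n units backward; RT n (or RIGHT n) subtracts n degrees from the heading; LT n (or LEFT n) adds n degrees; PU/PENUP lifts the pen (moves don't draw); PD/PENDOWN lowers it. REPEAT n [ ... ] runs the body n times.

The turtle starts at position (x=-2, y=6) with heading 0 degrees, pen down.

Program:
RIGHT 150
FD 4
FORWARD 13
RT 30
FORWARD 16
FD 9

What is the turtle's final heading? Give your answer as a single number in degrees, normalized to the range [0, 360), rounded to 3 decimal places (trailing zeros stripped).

Executing turtle program step by step:
Start: pos=(-2,6), heading=0, pen down
RT 150: heading 0 -> 210
FD 4: (-2,6) -> (-5.464,4) [heading=210, draw]
FD 13: (-5.464,4) -> (-16.722,-2.5) [heading=210, draw]
RT 30: heading 210 -> 180
FD 16: (-16.722,-2.5) -> (-32.722,-2.5) [heading=180, draw]
FD 9: (-32.722,-2.5) -> (-41.722,-2.5) [heading=180, draw]
Final: pos=(-41.722,-2.5), heading=180, 4 segment(s) drawn

Answer: 180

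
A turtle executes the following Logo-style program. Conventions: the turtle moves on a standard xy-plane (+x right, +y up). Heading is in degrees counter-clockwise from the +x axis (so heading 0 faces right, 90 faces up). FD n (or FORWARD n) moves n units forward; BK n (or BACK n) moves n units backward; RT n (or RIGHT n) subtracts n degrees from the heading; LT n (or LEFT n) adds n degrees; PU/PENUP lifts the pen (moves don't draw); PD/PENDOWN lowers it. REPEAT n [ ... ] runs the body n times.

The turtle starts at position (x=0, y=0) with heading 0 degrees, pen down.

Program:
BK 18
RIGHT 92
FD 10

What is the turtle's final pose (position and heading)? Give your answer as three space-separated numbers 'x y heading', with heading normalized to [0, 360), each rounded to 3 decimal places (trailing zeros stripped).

Executing turtle program step by step:
Start: pos=(0,0), heading=0, pen down
BK 18: (0,0) -> (-18,0) [heading=0, draw]
RT 92: heading 0 -> 268
FD 10: (-18,0) -> (-18.349,-9.994) [heading=268, draw]
Final: pos=(-18.349,-9.994), heading=268, 2 segment(s) drawn

Answer: -18.349 -9.994 268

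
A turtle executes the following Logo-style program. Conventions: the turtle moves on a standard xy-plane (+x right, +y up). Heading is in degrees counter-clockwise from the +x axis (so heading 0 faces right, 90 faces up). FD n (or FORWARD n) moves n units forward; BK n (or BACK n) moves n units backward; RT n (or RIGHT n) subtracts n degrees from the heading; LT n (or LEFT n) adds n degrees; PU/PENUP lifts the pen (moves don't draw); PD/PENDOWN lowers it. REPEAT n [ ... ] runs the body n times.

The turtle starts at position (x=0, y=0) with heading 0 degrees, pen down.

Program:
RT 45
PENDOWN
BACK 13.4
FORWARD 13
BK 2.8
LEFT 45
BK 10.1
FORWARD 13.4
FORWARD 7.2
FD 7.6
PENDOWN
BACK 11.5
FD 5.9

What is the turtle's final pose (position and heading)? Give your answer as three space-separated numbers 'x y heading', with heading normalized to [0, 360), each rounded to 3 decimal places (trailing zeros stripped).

Answer: 10.237 2.263 0

Derivation:
Executing turtle program step by step:
Start: pos=(0,0), heading=0, pen down
RT 45: heading 0 -> 315
PD: pen down
BK 13.4: (0,0) -> (-9.475,9.475) [heading=315, draw]
FD 13: (-9.475,9.475) -> (-0.283,0.283) [heading=315, draw]
BK 2.8: (-0.283,0.283) -> (-2.263,2.263) [heading=315, draw]
LT 45: heading 315 -> 0
BK 10.1: (-2.263,2.263) -> (-12.363,2.263) [heading=0, draw]
FD 13.4: (-12.363,2.263) -> (1.037,2.263) [heading=0, draw]
FD 7.2: (1.037,2.263) -> (8.237,2.263) [heading=0, draw]
FD 7.6: (8.237,2.263) -> (15.837,2.263) [heading=0, draw]
PD: pen down
BK 11.5: (15.837,2.263) -> (4.337,2.263) [heading=0, draw]
FD 5.9: (4.337,2.263) -> (10.237,2.263) [heading=0, draw]
Final: pos=(10.237,2.263), heading=0, 9 segment(s) drawn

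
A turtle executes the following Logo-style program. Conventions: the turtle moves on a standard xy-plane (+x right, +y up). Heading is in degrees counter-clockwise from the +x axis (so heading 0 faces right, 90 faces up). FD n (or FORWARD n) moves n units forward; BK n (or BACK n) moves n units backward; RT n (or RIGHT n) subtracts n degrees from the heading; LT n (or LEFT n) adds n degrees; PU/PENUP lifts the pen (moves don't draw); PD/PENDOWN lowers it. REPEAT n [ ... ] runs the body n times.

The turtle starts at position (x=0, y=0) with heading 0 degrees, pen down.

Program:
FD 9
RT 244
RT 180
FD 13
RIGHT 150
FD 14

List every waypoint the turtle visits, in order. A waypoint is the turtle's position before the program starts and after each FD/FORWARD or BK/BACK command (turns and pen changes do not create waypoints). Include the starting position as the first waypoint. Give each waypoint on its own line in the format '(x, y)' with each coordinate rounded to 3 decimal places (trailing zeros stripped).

Answer: (0, 0)
(9, 0)
(14.699, -11.684)
(3.092, -3.856)

Derivation:
Executing turtle program step by step:
Start: pos=(0,0), heading=0, pen down
FD 9: (0,0) -> (9,0) [heading=0, draw]
RT 244: heading 0 -> 116
RT 180: heading 116 -> 296
FD 13: (9,0) -> (14.699,-11.684) [heading=296, draw]
RT 150: heading 296 -> 146
FD 14: (14.699,-11.684) -> (3.092,-3.856) [heading=146, draw]
Final: pos=(3.092,-3.856), heading=146, 3 segment(s) drawn
Waypoints (4 total):
(0, 0)
(9, 0)
(14.699, -11.684)
(3.092, -3.856)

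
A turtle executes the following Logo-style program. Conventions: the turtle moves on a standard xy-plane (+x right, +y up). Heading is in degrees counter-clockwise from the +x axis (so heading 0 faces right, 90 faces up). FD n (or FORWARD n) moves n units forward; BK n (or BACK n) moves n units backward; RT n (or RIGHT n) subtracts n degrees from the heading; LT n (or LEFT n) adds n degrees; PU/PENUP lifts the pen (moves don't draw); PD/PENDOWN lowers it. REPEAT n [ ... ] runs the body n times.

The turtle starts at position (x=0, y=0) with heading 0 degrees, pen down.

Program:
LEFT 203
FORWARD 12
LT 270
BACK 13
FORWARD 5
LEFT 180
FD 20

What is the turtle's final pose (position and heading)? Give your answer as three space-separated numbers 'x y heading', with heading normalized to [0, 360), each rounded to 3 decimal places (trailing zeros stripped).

Answer: -0.106 -30.463 293

Derivation:
Executing turtle program step by step:
Start: pos=(0,0), heading=0, pen down
LT 203: heading 0 -> 203
FD 12: (0,0) -> (-11.046,-4.689) [heading=203, draw]
LT 270: heading 203 -> 113
BK 13: (-11.046,-4.689) -> (-5.967,-16.655) [heading=113, draw]
FD 5: (-5.967,-16.655) -> (-7.92,-12.053) [heading=113, draw]
LT 180: heading 113 -> 293
FD 20: (-7.92,-12.053) -> (-0.106,-30.463) [heading=293, draw]
Final: pos=(-0.106,-30.463), heading=293, 4 segment(s) drawn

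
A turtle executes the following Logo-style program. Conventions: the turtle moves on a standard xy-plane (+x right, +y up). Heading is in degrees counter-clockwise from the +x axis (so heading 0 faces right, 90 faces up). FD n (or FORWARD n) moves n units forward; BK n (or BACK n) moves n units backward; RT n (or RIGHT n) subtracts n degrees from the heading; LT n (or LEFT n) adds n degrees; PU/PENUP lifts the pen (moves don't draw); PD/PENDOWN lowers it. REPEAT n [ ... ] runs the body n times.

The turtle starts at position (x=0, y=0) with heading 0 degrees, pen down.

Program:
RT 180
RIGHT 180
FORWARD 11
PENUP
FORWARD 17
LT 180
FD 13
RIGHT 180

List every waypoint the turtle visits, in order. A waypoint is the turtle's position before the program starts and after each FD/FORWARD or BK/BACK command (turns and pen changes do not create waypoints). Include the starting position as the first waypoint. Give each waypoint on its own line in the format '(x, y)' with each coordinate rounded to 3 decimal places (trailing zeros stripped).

Answer: (0, 0)
(11, 0)
(28, 0)
(15, 0)

Derivation:
Executing turtle program step by step:
Start: pos=(0,0), heading=0, pen down
RT 180: heading 0 -> 180
RT 180: heading 180 -> 0
FD 11: (0,0) -> (11,0) [heading=0, draw]
PU: pen up
FD 17: (11,0) -> (28,0) [heading=0, move]
LT 180: heading 0 -> 180
FD 13: (28,0) -> (15,0) [heading=180, move]
RT 180: heading 180 -> 0
Final: pos=(15,0), heading=0, 1 segment(s) drawn
Waypoints (4 total):
(0, 0)
(11, 0)
(28, 0)
(15, 0)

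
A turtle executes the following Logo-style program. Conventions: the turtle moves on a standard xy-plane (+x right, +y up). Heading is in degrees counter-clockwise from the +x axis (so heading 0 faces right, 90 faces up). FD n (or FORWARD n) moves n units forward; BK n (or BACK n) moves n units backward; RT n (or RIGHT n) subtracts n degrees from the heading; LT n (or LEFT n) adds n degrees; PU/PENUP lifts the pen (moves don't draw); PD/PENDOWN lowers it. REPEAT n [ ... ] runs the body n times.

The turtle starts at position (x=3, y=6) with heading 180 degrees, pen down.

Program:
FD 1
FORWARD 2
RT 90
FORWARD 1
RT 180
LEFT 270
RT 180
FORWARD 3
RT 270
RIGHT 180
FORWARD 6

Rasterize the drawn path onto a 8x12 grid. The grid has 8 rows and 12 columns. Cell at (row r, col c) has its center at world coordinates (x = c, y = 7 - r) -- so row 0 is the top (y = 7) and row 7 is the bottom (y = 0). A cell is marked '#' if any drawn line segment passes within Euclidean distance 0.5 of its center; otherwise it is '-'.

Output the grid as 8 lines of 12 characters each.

Answer: ####--------
####--------
---#--------
---#--------
---#--------
---#--------
---#--------
------------

Derivation:
Segment 0: (3,6) -> (2,6)
Segment 1: (2,6) -> (0,6)
Segment 2: (0,6) -> (0,7)
Segment 3: (0,7) -> (3,7)
Segment 4: (3,7) -> (3,1)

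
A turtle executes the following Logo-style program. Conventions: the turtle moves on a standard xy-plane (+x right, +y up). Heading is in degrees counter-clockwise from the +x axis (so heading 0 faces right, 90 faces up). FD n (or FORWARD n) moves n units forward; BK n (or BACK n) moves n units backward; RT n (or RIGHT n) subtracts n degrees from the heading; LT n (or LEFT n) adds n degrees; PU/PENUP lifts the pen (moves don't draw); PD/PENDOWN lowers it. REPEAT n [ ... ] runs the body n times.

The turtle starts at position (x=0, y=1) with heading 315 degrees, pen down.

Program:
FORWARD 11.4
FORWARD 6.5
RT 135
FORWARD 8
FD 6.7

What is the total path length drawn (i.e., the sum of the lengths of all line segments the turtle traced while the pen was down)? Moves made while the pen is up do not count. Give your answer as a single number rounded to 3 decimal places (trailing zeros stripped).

Answer: 32.6

Derivation:
Executing turtle program step by step:
Start: pos=(0,1), heading=315, pen down
FD 11.4: (0,1) -> (8.061,-7.061) [heading=315, draw]
FD 6.5: (8.061,-7.061) -> (12.657,-11.657) [heading=315, draw]
RT 135: heading 315 -> 180
FD 8: (12.657,-11.657) -> (4.657,-11.657) [heading=180, draw]
FD 6.7: (4.657,-11.657) -> (-2.043,-11.657) [heading=180, draw]
Final: pos=(-2.043,-11.657), heading=180, 4 segment(s) drawn

Segment lengths:
  seg 1: (0,1) -> (8.061,-7.061), length = 11.4
  seg 2: (8.061,-7.061) -> (12.657,-11.657), length = 6.5
  seg 3: (12.657,-11.657) -> (4.657,-11.657), length = 8
  seg 4: (4.657,-11.657) -> (-2.043,-11.657), length = 6.7
Total = 32.6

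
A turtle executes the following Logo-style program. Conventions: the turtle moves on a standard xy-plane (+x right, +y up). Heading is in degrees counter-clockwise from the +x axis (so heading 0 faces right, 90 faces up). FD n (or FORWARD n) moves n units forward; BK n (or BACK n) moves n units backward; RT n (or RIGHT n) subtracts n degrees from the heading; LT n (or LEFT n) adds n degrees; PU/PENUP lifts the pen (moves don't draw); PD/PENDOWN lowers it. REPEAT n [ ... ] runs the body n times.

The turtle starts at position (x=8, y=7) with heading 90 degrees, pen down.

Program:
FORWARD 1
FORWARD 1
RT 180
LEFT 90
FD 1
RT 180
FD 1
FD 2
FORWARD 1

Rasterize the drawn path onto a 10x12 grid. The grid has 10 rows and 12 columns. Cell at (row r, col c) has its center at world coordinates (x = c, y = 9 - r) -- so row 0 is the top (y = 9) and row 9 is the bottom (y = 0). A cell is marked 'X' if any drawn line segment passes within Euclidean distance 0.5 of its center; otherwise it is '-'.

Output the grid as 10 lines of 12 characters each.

Segment 0: (8,7) -> (8,8)
Segment 1: (8,8) -> (8,9)
Segment 2: (8,9) -> (9,9)
Segment 3: (9,9) -> (8,9)
Segment 4: (8,9) -> (6,9)
Segment 5: (6,9) -> (5,9)

Answer: -----XXXXX--
--------X---
--------X---
------------
------------
------------
------------
------------
------------
------------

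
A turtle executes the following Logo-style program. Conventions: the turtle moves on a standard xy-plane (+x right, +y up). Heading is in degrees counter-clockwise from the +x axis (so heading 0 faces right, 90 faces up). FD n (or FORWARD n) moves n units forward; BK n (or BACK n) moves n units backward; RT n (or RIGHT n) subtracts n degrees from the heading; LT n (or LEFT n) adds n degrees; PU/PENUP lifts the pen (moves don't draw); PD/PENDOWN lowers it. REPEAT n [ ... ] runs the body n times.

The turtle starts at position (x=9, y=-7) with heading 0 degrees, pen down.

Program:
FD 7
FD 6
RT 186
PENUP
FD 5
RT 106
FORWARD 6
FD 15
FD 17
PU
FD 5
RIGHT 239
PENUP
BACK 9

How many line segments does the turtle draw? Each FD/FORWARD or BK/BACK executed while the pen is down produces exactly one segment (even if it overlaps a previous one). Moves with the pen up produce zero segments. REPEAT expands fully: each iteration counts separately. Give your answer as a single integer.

Executing turtle program step by step:
Start: pos=(9,-7), heading=0, pen down
FD 7: (9,-7) -> (16,-7) [heading=0, draw]
FD 6: (16,-7) -> (22,-7) [heading=0, draw]
RT 186: heading 0 -> 174
PU: pen up
FD 5: (22,-7) -> (17.027,-6.477) [heading=174, move]
RT 106: heading 174 -> 68
FD 6: (17.027,-6.477) -> (19.275,-0.914) [heading=68, move]
FD 15: (19.275,-0.914) -> (24.894,12.994) [heading=68, move]
FD 17: (24.894,12.994) -> (31.262,28.756) [heading=68, move]
PU: pen up
FD 5: (31.262,28.756) -> (33.135,33.392) [heading=68, move]
RT 239: heading 68 -> 189
PU: pen up
BK 9: (33.135,33.392) -> (42.025,34.799) [heading=189, move]
Final: pos=(42.025,34.799), heading=189, 2 segment(s) drawn
Segments drawn: 2

Answer: 2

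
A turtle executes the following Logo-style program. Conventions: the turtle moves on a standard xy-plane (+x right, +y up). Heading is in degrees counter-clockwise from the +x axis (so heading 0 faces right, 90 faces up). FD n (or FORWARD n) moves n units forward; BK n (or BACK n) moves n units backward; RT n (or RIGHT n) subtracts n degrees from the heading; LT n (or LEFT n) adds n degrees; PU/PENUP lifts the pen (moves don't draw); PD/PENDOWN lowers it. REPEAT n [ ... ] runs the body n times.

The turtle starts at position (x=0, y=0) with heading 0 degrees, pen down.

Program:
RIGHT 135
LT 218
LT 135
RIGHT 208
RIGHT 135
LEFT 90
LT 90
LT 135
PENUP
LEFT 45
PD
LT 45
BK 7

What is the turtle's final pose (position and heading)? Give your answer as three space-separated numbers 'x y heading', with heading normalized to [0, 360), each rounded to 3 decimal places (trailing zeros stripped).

Answer: -1.216 6.894 280

Derivation:
Executing turtle program step by step:
Start: pos=(0,0), heading=0, pen down
RT 135: heading 0 -> 225
LT 218: heading 225 -> 83
LT 135: heading 83 -> 218
RT 208: heading 218 -> 10
RT 135: heading 10 -> 235
LT 90: heading 235 -> 325
LT 90: heading 325 -> 55
LT 135: heading 55 -> 190
PU: pen up
LT 45: heading 190 -> 235
PD: pen down
LT 45: heading 235 -> 280
BK 7: (0,0) -> (-1.216,6.894) [heading=280, draw]
Final: pos=(-1.216,6.894), heading=280, 1 segment(s) drawn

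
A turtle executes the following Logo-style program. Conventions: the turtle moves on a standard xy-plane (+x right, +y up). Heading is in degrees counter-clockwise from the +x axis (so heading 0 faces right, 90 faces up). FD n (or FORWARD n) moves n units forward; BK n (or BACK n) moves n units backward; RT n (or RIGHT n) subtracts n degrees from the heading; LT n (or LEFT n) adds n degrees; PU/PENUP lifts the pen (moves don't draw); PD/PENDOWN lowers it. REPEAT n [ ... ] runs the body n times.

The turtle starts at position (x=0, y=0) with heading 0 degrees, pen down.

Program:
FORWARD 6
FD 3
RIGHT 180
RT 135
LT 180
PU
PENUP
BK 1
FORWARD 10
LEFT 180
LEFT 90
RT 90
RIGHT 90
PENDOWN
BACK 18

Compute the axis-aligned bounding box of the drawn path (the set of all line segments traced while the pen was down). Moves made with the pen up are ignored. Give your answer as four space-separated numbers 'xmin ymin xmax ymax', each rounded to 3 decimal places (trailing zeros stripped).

Answer: -10.092 -6.364 9 6.364

Derivation:
Executing turtle program step by step:
Start: pos=(0,0), heading=0, pen down
FD 6: (0,0) -> (6,0) [heading=0, draw]
FD 3: (6,0) -> (9,0) [heading=0, draw]
RT 180: heading 0 -> 180
RT 135: heading 180 -> 45
LT 180: heading 45 -> 225
PU: pen up
PU: pen up
BK 1: (9,0) -> (9.707,0.707) [heading=225, move]
FD 10: (9.707,0.707) -> (2.636,-6.364) [heading=225, move]
LT 180: heading 225 -> 45
LT 90: heading 45 -> 135
RT 90: heading 135 -> 45
RT 90: heading 45 -> 315
PD: pen down
BK 18: (2.636,-6.364) -> (-10.092,6.364) [heading=315, draw]
Final: pos=(-10.092,6.364), heading=315, 3 segment(s) drawn

Segment endpoints: x in {-10.092, 0, 2.636, 6, 9}, y in {-6.364, 0, 6.364}
xmin=-10.092, ymin=-6.364, xmax=9, ymax=6.364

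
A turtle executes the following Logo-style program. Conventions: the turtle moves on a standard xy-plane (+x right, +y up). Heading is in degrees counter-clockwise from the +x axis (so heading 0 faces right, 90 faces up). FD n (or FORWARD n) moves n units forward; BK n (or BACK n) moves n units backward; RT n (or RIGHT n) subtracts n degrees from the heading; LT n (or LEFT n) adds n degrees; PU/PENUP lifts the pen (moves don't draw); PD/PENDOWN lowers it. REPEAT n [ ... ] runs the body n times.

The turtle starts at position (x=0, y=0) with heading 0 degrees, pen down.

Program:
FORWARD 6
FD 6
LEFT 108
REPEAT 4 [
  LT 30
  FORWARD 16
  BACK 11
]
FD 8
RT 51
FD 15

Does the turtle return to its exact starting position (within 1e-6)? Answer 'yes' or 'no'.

Answer: no

Derivation:
Executing turtle program step by step:
Start: pos=(0,0), heading=0, pen down
FD 6: (0,0) -> (6,0) [heading=0, draw]
FD 6: (6,0) -> (12,0) [heading=0, draw]
LT 108: heading 0 -> 108
REPEAT 4 [
  -- iteration 1/4 --
  LT 30: heading 108 -> 138
  FD 16: (12,0) -> (0.11,10.706) [heading=138, draw]
  BK 11: (0.11,10.706) -> (8.284,3.346) [heading=138, draw]
  -- iteration 2/4 --
  LT 30: heading 138 -> 168
  FD 16: (8.284,3.346) -> (-7.366,6.672) [heading=168, draw]
  BK 11: (-7.366,6.672) -> (3.394,4.385) [heading=168, draw]
  -- iteration 3/4 --
  LT 30: heading 168 -> 198
  FD 16: (3.394,4.385) -> (-11.823,-0.559) [heading=198, draw]
  BK 11: (-11.823,-0.559) -> (-1.362,2.84) [heading=198, draw]
  -- iteration 4/4 --
  LT 30: heading 198 -> 228
  FD 16: (-1.362,2.84) -> (-12.068,-9.05) [heading=228, draw]
  BK 11: (-12.068,-9.05) -> (-4.707,-0.876) [heading=228, draw]
]
FD 8: (-4.707,-0.876) -> (-10.06,-6.821) [heading=228, draw]
RT 51: heading 228 -> 177
FD 15: (-10.06,-6.821) -> (-25.04,-6.036) [heading=177, draw]
Final: pos=(-25.04,-6.036), heading=177, 12 segment(s) drawn

Start position: (0, 0)
Final position: (-25.04, -6.036)
Distance = 25.757; >= 1e-6 -> NOT closed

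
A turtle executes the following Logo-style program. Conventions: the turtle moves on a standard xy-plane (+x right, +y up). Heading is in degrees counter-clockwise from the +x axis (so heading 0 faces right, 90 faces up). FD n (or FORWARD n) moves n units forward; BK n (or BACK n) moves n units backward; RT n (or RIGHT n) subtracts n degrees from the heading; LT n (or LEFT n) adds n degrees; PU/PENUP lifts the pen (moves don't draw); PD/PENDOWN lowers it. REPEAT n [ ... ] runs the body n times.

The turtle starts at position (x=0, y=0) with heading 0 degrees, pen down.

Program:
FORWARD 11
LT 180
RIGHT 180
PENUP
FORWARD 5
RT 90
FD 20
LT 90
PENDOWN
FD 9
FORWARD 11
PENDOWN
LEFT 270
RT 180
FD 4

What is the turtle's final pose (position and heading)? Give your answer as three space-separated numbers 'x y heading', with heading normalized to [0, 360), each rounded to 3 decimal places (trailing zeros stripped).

Executing turtle program step by step:
Start: pos=(0,0), heading=0, pen down
FD 11: (0,0) -> (11,0) [heading=0, draw]
LT 180: heading 0 -> 180
RT 180: heading 180 -> 0
PU: pen up
FD 5: (11,0) -> (16,0) [heading=0, move]
RT 90: heading 0 -> 270
FD 20: (16,0) -> (16,-20) [heading=270, move]
LT 90: heading 270 -> 0
PD: pen down
FD 9: (16,-20) -> (25,-20) [heading=0, draw]
FD 11: (25,-20) -> (36,-20) [heading=0, draw]
PD: pen down
LT 270: heading 0 -> 270
RT 180: heading 270 -> 90
FD 4: (36,-20) -> (36,-16) [heading=90, draw]
Final: pos=(36,-16), heading=90, 4 segment(s) drawn

Answer: 36 -16 90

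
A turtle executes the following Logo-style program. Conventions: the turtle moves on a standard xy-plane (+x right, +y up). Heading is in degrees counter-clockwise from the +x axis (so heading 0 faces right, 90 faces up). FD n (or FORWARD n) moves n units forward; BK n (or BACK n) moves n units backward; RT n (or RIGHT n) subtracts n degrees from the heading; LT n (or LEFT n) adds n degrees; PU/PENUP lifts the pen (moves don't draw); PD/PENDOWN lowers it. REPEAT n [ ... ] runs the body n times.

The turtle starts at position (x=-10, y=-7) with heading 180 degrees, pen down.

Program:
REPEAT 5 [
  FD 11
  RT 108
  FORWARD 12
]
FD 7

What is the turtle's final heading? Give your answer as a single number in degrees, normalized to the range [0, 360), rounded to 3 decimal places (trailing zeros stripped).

Executing turtle program step by step:
Start: pos=(-10,-7), heading=180, pen down
REPEAT 5 [
  -- iteration 1/5 --
  FD 11: (-10,-7) -> (-21,-7) [heading=180, draw]
  RT 108: heading 180 -> 72
  FD 12: (-21,-7) -> (-17.292,4.413) [heading=72, draw]
  -- iteration 2/5 --
  FD 11: (-17.292,4.413) -> (-13.893,14.874) [heading=72, draw]
  RT 108: heading 72 -> 324
  FD 12: (-13.893,14.874) -> (-4.184,7.821) [heading=324, draw]
  -- iteration 3/5 --
  FD 11: (-4.184,7.821) -> (4.715,1.355) [heading=324, draw]
  RT 108: heading 324 -> 216
  FD 12: (4.715,1.355) -> (-4.993,-5.698) [heading=216, draw]
  -- iteration 4/5 --
  FD 11: (-4.993,-5.698) -> (-13.893,-12.164) [heading=216, draw]
  RT 108: heading 216 -> 108
  FD 12: (-13.893,-12.164) -> (-17.601,-0.751) [heading=108, draw]
  -- iteration 5/5 --
  FD 11: (-17.601,-0.751) -> (-21,9.71) [heading=108, draw]
  RT 108: heading 108 -> 0
  FD 12: (-21,9.71) -> (-9,9.71) [heading=0, draw]
]
FD 7: (-9,9.71) -> (-2,9.71) [heading=0, draw]
Final: pos=(-2,9.71), heading=0, 11 segment(s) drawn

Answer: 0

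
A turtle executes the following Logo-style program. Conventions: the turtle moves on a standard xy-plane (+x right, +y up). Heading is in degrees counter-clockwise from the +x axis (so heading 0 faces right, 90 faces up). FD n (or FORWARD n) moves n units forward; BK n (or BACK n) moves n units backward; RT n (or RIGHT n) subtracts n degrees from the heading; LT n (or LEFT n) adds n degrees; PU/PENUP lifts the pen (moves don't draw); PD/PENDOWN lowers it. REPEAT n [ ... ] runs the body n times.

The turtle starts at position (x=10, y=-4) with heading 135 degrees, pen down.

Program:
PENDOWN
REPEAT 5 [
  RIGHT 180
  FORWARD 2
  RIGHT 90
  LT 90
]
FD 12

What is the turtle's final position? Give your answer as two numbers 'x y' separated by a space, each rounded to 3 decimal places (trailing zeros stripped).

Executing turtle program step by step:
Start: pos=(10,-4), heading=135, pen down
PD: pen down
REPEAT 5 [
  -- iteration 1/5 --
  RT 180: heading 135 -> 315
  FD 2: (10,-4) -> (11.414,-5.414) [heading=315, draw]
  RT 90: heading 315 -> 225
  LT 90: heading 225 -> 315
  -- iteration 2/5 --
  RT 180: heading 315 -> 135
  FD 2: (11.414,-5.414) -> (10,-4) [heading=135, draw]
  RT 90: heading 135 -> 45
  LT 90: heading 45 -> 135
  -- iteration 3/5 --
  RT 180: heading 135 -> 315
  FD 2: (10,-4) -> (11.414,-5.414) [heading=315, draw]
  RT 90: heading 315 -> 225
  LT 90: heading 225 -> 315
  -- iteration 4/5 --
  RT 180: heading 315 -> 135
  FD 2: (11.414,-5.414) -> (10,-4) [heading=135, draw]
  RT 90: heading 135 -> 45
  LT 90: heading 45 -> 135
  -- iteration 5/5 --
  RT 180: heading 135 -> 315
  FD 2: (10,-4) -> (11.414,-5.414) [heading=315, draw]
  RT 90: heading 315 -> 225
  LT 90: heading 225 -> 315
]
FD 12: (11.414,-5.414) -> (19.899,-13.899) [heading=315, draw]
Final: pos=(19.899,-13.899), heading=315, 6 segment(s) drawn

Answer: 19.899 -13.899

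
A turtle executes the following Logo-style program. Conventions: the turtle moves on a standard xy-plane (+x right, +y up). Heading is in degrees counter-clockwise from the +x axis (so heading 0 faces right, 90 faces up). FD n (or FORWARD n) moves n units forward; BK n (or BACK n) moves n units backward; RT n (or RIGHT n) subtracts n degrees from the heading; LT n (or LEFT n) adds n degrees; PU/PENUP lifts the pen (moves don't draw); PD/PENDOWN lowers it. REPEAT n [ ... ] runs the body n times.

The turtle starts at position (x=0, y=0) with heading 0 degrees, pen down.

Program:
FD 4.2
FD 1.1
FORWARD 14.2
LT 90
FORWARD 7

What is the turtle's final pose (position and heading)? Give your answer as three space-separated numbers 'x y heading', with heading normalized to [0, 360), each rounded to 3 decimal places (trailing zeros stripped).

Executing turtle program step by step:
Start: pos=(0,0), heading=0, pen down
FD 4.2: (0,0) -> (4.2,0) [heading=0, draw]
FD 1.1: (4.2,0) -> (5.3,0) [heading=0, draw]
FD 14.2: (5.3,0) -> (19.5,0) [heading=0, draw]
LT 90: heading 0 -> 90
FD 7: (19.5,0) -> (19.5,7) [heading=90, draw]
Final: pos=(19.5,7), heading=90, 4 segment(s) drawn

Answer: 19.5 7 90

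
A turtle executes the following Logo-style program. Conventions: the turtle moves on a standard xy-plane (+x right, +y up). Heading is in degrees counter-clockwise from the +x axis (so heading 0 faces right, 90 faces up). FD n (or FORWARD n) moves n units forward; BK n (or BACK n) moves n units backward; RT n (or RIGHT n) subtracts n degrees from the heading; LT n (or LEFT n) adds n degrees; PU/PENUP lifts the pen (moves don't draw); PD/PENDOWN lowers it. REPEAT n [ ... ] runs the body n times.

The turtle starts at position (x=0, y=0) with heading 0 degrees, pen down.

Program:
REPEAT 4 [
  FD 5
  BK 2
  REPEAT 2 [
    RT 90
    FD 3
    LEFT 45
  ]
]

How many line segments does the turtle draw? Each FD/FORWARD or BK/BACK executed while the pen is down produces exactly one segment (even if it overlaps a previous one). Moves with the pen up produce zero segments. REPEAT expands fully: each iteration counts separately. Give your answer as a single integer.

Answer: 16

Derivation:
Executing turtle program step by step:
Start: pos=(0,0), heading=0, pen down
REPEAT 4 [
  -- iteration 1/4 --
  FD 5: (0,0) -> (5,0) [heading=0, draw]
  BK 2: (5,0) -> (3,0) [heading=0, draw]
  REPEAT 2 [
    -- iteration 1/2 --
    RT 90: heading 0 -> 270
    FD 3: (3,0) -> (3,-3) [heading=270, draw]
    LT 45: heading 270 -> 315
    -- iteration 2/2 --
    RT 90: heading 315 -> 225
    FD 3: (3,-3) -> (0.879,-5.121) [heading=225, draw]
    LT 45: heading 225 -> 270
  ]
  -- iteration 2/4 --
  FD 5: (0.879,-5.121) -> (0.879,-10.121) [heading=270, draw]
  BK 2: (0.879,-10.121) -> (0.879,-8.121) [heading=270, draw]
  REPEAT 2 [
    -- iteration 1/2 --
    RT 90: heading 270 -> 180
    FD 3: (0.879,-8.121) -> (-2.121,-8.121) [heading=180, draw]
    LT 45: heading 180 -> 225
    -- iteration 2/2 --
    RT 90: heading 225 -> 135
    FD 3: (-2.121,-8.121) -> (-4.243,-6) [heading=135, draw]
    LT 45: heading 135 -> 180
  ]
  -- iteration 3/4 --
  FD 5: (-4.243,-6) -> (-9.243,-6) [heading=180, draw]
  BK 2: (-9.243,-6) -> (-7.243,-6) [heading=180, draw]
  REPEAT 2 [
    -- iteration 1/2 --
    RT 90: heading 180 -> 90
    FD 3: (-7.243,-6) -> (-7.243,-3) [heading=90, draw]
    LT 45: heading 90 -> 135
    -- iteration 2/2 --
    RT 90: heading 135 -> 45
    FD 3: (-7.243,-3) -> (-5.121,-0.879) [heading=45, draw]
    LT 45: heading 45 -> 90
  ]
  -- iteration 4/4 --
  FD 5: (-5.121,-0.879) -> (-5.121,4.121) [heading=90, draw]
  BK 2: (-5.121,4.121) -> (-5.121,2.121) [heading=90, draw]
  REPEAT 2 [
    -- iteration 1/2 --
    RT 90: heading 90 -> 0
    FD 3: (-5.121,2.121) -> (-2.121,2.121) [heading=0, draw]
    LT 45: heading 0 -> 45
    -- iteration 2/2 --
    RT 90: heading 45 -> 315
    FD 3: (-2.121,2.121) -> (0,0) [heading=315, draw]
    LT 45: heading 315 -> 0
  ]
]
Final: pos=(0,0), heading=0, 16 segment(s) drawn
Segments drawn: 16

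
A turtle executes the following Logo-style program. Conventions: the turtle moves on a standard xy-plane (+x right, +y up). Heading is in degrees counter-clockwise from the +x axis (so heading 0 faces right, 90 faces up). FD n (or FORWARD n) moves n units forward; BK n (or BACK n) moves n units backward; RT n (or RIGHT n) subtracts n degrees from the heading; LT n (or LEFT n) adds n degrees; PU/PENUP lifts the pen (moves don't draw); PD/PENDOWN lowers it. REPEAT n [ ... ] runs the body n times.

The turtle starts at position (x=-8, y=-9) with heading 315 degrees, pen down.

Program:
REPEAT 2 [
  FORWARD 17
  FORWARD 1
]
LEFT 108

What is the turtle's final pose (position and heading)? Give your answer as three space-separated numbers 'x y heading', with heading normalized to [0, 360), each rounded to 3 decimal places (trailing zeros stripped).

Executing turtle program step by step:
Start: pos=(-8,-9), heading=315, pen down
REPEAT 2 [
  -- iteration 1/2 --
  FD 17: (-8,-9) -> (4.021,-21.021) [heading=315, draw]
  FD 1: (4.021,-21.021) -> (4.728,-21.728) [heading=315, draw]
  -- iteration 2/2 --
  FD 17: (4.728,-21.728) -> (16.749,-33.749) [heading=315, draw]
  FD 1: (16.749,-33.749) -> (17.456,-34.456) [heading=315, draw]
]
LT 108: heading 315 -> 63
Final: pos=(17.456,-34.456), heading=63, 4 segment(s) drawn

Answer: 17.456 -34.456 63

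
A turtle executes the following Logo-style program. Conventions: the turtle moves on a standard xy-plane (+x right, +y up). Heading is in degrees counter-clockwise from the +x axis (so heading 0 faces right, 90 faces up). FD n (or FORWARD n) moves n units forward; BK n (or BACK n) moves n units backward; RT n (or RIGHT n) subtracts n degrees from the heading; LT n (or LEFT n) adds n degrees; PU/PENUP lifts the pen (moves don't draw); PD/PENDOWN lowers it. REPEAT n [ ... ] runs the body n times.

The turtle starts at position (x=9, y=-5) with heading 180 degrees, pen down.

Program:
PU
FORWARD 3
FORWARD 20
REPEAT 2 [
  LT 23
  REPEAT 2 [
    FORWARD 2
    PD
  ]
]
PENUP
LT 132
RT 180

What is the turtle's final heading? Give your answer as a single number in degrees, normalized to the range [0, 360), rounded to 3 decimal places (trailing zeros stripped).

Executing turtle program step by step:
Start: pos=(9,-5), heading=180, pen down
PU: pen up
FD 3: (9,-5) -> (6,-5) [heading=180, move]
FD 20: (6,-5) -> (-14,-5) [heading=180, move]
REPEAT 2 [
  -- iteration 1/2 --
  LT 23: heading 180 -> 203
  REPEAT 2 [
    -- iteration 1/2 --
    FD 2: (-14,-5) -> (-15.841,-5.781) [heading=203, move]
    PD: pen down
    -- iteration 2/2 --
    FD 2: (-15.841,-5.781) -> (-17.682,-6.563) [heading=203, draw]
    PD: pen down
  ]
  -- iteration 2/2 --
  LT 23: heading 203 -> 226
  REPEAT 2 [
    -- iteration 1/2 --
    FD 2: (-17.682,-6.563) -> (-19.071,-8.002) [heading=226, draw]
    PD: pen down
    -- iteration 2/2 --
    FD 2: (-19.071,-8.002) -> (-20.461,-9.44) [heading=226, draw]
    PD: pen down
  ]
]
PU: pen up
LT 132: heading 226 -> 358
RT 180: heading 358 -> 178
Final: pos=(-20.461,-9.44), heading=178, 3 segment(s) drawn

Answer: 178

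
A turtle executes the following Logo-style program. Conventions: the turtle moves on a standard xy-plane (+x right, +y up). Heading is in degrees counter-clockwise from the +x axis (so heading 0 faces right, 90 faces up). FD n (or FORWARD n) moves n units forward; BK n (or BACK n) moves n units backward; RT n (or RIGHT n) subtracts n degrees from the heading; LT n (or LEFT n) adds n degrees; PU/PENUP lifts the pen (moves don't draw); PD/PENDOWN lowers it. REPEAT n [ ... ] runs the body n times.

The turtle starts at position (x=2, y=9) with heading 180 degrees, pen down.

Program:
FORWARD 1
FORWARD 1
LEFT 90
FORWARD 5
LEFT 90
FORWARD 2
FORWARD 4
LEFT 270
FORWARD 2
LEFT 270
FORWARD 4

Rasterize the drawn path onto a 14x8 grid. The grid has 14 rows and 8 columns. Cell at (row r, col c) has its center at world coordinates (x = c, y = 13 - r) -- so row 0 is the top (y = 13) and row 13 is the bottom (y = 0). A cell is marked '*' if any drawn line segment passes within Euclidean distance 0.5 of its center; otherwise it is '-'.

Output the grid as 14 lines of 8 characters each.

Segment 0: (2,9) -> (1,9)
Segment 1: (1,9) -> (0,9)
Segment 2: (0,9) -> (-0,4)
Segment 3: (-0,4) -> (2,4)
Segment 4: (2,4) -> (6,4)
Segment 5: (6,4) -> (6,2)
Segment 6: (6,2) -> (2,2)

Answer: --------
--------
--------
--------
***-----
*-------
*-------
*-------
*-------
*******-
------*-
--*****-
--------
--------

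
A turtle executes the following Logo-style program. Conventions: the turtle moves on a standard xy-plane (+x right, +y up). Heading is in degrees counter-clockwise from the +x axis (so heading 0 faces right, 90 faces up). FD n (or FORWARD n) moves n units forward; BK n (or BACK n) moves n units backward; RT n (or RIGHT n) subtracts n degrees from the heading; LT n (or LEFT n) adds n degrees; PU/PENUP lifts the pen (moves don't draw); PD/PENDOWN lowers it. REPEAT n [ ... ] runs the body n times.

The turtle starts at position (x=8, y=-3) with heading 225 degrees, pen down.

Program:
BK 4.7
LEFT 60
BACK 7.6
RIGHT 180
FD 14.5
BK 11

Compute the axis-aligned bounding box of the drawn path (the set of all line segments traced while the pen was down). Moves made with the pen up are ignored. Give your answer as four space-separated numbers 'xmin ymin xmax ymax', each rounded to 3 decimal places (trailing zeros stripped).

Executing turtle program step by step:
Start: pos=(8,-3), heading=225, pen down
BK 4.7: (8,-3) -> (11.323,0.323) [heading=225, draw]
LT 60: heading 225 -> 285
BK 7.6: (11.323,0.323) -> (9.356,7.664) [heading=285, draw]
RT 180: heading 285 -> 105
FD 14.5: (9.356,7.664) -> (5.604,21.67) [heading=105, draw]
BK 11: (5.604,21.67) -> (8.451,11.045) [heading=105, draw]
Final: pos=(8.451,11.045), heading=105, 4 segment(s) drawn

Segment endpoints: x in {5.604, 8, 8.451, 9.356, 11.323}, y in {-3, 0.323, 7.664, 11.045, 21.67}
xmin=5.604, ymin=-3, xmax=11.323, ymax=21.67

Answer: 5.604 -3 11.323 21.67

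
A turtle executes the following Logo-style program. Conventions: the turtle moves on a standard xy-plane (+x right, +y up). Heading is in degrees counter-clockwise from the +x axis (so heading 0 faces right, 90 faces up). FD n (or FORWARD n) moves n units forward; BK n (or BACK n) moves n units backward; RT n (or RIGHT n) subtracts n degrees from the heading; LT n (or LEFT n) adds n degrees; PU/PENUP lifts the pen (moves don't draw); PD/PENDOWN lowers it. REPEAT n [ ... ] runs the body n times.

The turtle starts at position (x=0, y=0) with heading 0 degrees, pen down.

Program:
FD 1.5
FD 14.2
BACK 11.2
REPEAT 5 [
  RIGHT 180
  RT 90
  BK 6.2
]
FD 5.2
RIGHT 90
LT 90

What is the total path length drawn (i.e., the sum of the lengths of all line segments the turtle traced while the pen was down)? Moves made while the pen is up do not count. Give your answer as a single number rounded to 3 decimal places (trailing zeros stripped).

Answer: 63.1

Derivation:
Executing turtle program step by step:
Start: pos=(0,0), heading=0, pen down
FD 1.5: (0,0) -> (1.5,0) [heading=0, draw]
FD 14.2: (1.5,0) -> (15.7,0) [heading=0, draw]
BK 11.2: (15.7,0) -> (4.5,0) [heading=0, draw]
REPEAT 5 [
  -- iteration 1/5 --
  RT 180: heading 0 -> 180
  RT 90: heading 180 -> 90
  BK 6.2: (4.5,0) -> (4.5,-6.2) [heading=90, draw]
  -- iteration 2/5 --
  RT 180: heading 90 -> 270
  RT 90: heading 270 -> 180
  BK 6.2: (4.5,-6.2) -> (10.7,-6.2) [heading=180, draw]
  -- iteration 3/5 --
  RT 180: heading 180 -> 0
  RT 90: heading 0 -> 270
  BK 6.2: (10.7,-6.2) -> (10.7,0) [heading=270, draw]
  -- iteration 4/5 --
  RT 180: heading 270 -> 90
  RT 90: heading 90 -> 0
  BK 6.2: (10.7,0) -> (4.5,0) [heading=0, draw]
  -- iteration 5/5 --
  RT 180: heading 0 -> 180
  RT 90: heading 180 -> 90
  BK 6.2: (4.5,0) -> (4.5,-6.2) [heading=90, draw]
]
FD 5.2: (4.5,-6.2) -> (4.5,-1) [heading=90, draw]
RT 90: heading 90 -> 0
LT 90: heading 0 -> 90
Final: pos=(4.5,-1), heading=90, 9 segment(s) drawn

Segment lengths:
  seg 1: (0,0) -> (1.5,0), length = 1.5
  seg 2: (1.5,0) -> (15.7,0), length = 14.2
  seg 3: (15.7,0) -> (4.5,0), length = 11.2
  seg 4: (4.5,0) -> (4.5,-6.2), length = 6.2
  seg 5: (4.5,-6.2) -> (10.7,-6.2), length = 6.2
  seg 6: (10.7,-6.2) -> (10.7,0), length = 6.2
  seg 7: (10.7,0) -> (4.5,0), length = 6.2
  seg 8: (4.5,0) -> (4.5,-6.2), length = 6.2
  seg 9: (4.5,-6.2) -> (4.5,-1), length = 5.2
Total = 63.1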